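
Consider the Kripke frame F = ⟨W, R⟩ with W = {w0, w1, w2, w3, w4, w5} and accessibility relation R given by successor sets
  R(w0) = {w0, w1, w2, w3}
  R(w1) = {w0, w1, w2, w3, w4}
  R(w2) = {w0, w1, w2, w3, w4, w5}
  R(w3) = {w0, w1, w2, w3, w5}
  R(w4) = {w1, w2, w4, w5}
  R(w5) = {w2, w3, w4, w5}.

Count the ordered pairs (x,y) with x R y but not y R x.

R is symmetric; there are no such tuples.

0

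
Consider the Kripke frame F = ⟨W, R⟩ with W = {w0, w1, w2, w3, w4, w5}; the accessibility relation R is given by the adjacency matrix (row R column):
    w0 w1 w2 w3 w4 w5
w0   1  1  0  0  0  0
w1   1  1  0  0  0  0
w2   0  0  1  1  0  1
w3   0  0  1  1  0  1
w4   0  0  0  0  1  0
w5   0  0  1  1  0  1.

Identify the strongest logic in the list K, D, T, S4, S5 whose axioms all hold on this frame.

S5

Serial (axiom D): yes — every world has a successor (e.g. w0 R w0).
Reflexive (axiom T): yes — every world is R-related to itself.
Transitive (axiom 4): yes — every two-step R-path is closed by a direct edge.
Euclidean (axiom 5): yes — any two successors of a common world are R-related.
So F validates K, D, T, S4, S5. The strongest is S5.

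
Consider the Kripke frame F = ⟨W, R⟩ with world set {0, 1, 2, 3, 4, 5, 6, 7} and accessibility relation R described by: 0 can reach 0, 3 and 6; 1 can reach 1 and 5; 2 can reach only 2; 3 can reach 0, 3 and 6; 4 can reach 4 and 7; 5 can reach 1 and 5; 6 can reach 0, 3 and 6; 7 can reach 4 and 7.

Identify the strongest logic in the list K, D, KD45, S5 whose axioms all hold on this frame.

Serial (axiom D): yes — every world has a successor (e.g. 0 R 0).
Euclidean (axiom 5): yes — any two successors of a common world are R-related.
Transitive (axiom 4): yes — every two-step R-path is closed by a direct edge.
Reflexive (axiom T): yes — every world is R-related to itself.
So F validates K, D, KD45, S5. The strongest is S5.

S5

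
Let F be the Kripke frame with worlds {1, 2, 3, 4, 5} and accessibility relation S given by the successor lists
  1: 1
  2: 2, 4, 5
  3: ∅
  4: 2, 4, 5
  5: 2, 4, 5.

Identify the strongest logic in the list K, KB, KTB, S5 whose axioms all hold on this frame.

Symmetric (axiom B): yes — every pair in S has its reverse in S.
Reflexive (axiom T): no — 3 is not related to itself.
Euclidean (axiom 5): yes — any two successors of a common world are S-related.
So F validates K, KB; KTB would additionally require S to be reflexive. The strongest is KB.

KB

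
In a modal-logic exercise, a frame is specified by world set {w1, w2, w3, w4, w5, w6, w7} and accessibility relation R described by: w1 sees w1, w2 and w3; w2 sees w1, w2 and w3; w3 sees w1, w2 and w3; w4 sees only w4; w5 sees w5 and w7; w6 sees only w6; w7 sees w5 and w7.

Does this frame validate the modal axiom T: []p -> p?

Axiom T corresponds to the accessibility relation being reflexive.
Reflexive: yes — every world is R-related to itself.

Yes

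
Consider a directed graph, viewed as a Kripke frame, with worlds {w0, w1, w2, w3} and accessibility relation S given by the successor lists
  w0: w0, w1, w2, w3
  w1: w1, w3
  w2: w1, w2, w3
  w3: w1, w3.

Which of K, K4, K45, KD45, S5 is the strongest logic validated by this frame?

K4

Transitive (axiom 4): yes — every two-step S-path is closed by a direct edge.
Euclidean (axiom 5): no — w0 S w1 and w0 S w2, but not w1 S w2.
Serial (axiom D): yes — every world has a successor (e.g. w0 S w0).
Reflexive (axiom T): yes — every world is S-related to itself.
So F validates K, K4; K45 would additionally require S to be Euclidean. The strongest is K4.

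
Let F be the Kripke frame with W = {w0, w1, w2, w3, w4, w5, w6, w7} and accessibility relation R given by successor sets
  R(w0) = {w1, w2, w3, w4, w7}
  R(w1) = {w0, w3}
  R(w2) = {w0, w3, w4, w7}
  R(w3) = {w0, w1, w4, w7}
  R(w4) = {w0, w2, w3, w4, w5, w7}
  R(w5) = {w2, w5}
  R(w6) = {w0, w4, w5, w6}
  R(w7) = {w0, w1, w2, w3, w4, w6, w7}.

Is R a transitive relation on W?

Transitive: no — w0 R w4 and w4 R w5, but not w0 R w5.

No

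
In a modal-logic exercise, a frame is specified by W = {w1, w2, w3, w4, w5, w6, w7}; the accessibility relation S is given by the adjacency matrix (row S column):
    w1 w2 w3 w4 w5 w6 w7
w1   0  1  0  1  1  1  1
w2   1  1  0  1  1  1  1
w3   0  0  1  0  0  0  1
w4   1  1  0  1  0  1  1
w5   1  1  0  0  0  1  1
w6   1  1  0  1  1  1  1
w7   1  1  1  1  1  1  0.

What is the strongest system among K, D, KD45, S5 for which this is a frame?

Serial (axiom D): yes — every world has a successor (e.g. w1 S w2).
Euclidean (axiom 5): no — w1 S w4 and w1 S w5, but not w4 S w5.
Transitive (axiom 4): no — w1 S w7 and w7 S w3, but not w1 S w3.
Reflexive (axiom T): no — w1 is not related to itself.
So F validates K, D; KD45 would additionally require S to be Euclidean and transitive. The strongest is D.

D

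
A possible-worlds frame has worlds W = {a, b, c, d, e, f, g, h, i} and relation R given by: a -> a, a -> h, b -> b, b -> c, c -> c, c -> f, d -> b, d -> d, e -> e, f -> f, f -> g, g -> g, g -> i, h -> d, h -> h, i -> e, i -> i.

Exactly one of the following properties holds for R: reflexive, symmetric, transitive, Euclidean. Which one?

Reflexive: yes — every world is R-related to itself.
Symmetric: no — a R h but not h R a.
Transitive: no — a R h and h R d, but not a R d.
Euclidean: no — a R h and a R a, but not h R a.
Only reflexive holds.

reflexive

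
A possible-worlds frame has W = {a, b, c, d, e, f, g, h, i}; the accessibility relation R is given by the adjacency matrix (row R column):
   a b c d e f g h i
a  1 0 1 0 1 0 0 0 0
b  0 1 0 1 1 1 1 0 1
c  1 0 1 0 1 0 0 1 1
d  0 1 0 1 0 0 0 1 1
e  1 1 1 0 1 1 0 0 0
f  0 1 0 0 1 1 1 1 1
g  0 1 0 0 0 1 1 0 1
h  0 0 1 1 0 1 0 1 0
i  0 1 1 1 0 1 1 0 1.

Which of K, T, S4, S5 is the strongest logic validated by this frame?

T

Reflexive (axiom T): yes — every world is R-related to itself.
Transitive (axiom 4): no — a R c and c R h, but not a R h.
Euclidean (axiom 5): no — b R d and b R e, but not d R e.
So F validates K, T; S4 would additionally require R to be transitive. The strongest is T.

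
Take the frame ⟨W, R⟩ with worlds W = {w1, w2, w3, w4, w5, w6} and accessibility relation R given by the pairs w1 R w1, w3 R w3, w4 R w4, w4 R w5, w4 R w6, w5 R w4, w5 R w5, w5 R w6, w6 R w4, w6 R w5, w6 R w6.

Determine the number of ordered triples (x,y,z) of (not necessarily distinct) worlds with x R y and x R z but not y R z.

0

R is Euclidean; there are no such tuples.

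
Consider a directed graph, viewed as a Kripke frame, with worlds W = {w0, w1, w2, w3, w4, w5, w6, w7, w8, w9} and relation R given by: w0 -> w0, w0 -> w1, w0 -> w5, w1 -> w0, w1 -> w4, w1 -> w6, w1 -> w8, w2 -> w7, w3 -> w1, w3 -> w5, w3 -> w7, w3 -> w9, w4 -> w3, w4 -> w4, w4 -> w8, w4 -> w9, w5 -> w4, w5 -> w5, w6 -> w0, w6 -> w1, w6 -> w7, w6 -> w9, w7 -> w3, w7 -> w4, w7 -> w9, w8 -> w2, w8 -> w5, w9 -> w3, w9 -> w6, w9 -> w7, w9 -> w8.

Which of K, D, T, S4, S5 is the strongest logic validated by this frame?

Serial (axiom D): yes — every world has a successor (e.g. w0 R w0).
Reflexive (axiom T): no — w1 is not related to itself.
Transitive (axiom 4): no — w0 R w1 and w1 R w4, but not w0 R w4.
Euclidean (axiom 5): no — w0 R w1 and w0 R w5, but not w1 R w5.
So F validates K, D; T would additionally require R to be reflexive. The strongest is D.

D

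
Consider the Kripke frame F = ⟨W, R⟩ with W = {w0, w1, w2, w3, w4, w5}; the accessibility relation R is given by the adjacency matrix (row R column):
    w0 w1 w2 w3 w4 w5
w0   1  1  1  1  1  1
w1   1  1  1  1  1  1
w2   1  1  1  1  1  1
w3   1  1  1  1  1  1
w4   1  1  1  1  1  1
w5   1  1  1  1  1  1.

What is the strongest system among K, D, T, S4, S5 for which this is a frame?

Serial (axiom D): yes — every world has a successor (e.g. w0 R w0).
Reflexive (axiom T): yes — every world is R-related to itself.
Transitive (axiom 4): yes — every two-step R-path is closed by a direct edge.
Euclidean (axiom 5): yes — any two successors of a common world are R-related.
So F validates K, D, T, S4, S5. The strongest is S5.

S5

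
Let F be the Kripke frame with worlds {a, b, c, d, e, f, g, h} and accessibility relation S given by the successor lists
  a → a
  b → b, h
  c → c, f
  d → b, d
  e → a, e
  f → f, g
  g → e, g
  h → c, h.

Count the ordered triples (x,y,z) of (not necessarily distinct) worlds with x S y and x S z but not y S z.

Enumerating: (b,h,b), (c,f,c), (d,b,d), (e,a,e), (f,g,f), (g,e,g), (h,c,h).

7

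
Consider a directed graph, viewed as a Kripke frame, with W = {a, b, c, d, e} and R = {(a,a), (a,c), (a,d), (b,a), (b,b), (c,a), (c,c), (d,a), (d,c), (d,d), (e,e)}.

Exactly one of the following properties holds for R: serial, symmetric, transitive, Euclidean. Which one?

Serial: yes — every world has a successor (e.g. a R a).
Symmetric: no — b R a but not a R b.
Transitive: no — b R a and a R c, but not b R c.
Euclidean: no — a R c and a R d, but not c R d.
Only serial holds.

serial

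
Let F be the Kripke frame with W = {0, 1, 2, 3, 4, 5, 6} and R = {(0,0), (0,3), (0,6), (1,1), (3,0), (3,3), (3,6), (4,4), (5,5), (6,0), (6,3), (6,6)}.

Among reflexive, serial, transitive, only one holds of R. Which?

Reflexive: no — 2 is not related to itself.
Serial: no — 2 has no R-successor.
Transitive: yes — every two-step R-path is closed by a direct edge.
Only transitive holds.

transitive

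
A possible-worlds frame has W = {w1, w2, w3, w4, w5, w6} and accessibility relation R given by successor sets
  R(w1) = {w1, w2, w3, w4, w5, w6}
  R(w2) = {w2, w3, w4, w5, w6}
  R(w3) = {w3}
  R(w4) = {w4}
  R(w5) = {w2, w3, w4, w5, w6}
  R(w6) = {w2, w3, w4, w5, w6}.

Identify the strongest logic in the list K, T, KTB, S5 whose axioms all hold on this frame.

Reflexive (axiom T): yes — every world is R-related to itself.
Symmetric (axiom B): no — w1 R w2 but not w2 R w1.
Euclidean (axiom 5): no — w1 R w3 and w1 R w2, but not w3 R w2.
So F validates K, T; KTB would additionally require R to be symmetric. The strongest is T.

T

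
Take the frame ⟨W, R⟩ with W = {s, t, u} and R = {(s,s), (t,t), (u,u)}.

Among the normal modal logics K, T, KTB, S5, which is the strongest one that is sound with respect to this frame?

Reflexive (axiom T): yes — every world is R-related to itself.
Symmetric (axiom B): yes — every pair in R has its reverse in R.
Euclidean (axiom 5): yes — any two successors of a common world are R-related.
So F validates K, T, KTB, S5. The strongest is S5.

S5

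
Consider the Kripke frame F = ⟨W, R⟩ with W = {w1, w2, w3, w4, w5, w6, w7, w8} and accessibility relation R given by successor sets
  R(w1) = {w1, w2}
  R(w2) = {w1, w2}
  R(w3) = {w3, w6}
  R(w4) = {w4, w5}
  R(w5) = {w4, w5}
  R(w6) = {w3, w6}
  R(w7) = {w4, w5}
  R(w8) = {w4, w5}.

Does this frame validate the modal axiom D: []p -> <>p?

Yes

By correspondence theory, D is valid on a frame iff R is serial.
Serial: yes — every world has a successor (e.g. w1 R w1).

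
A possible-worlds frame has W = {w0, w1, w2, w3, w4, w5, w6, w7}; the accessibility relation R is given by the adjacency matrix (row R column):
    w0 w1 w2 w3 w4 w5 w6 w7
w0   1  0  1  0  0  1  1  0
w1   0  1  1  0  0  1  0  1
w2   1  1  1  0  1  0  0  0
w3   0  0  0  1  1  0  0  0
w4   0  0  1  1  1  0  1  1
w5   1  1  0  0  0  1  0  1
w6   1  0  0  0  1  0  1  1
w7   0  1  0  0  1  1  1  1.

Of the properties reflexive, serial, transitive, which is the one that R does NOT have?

transitive

Reflexive: yes — every world is R-related to itself.
Serial: yes — every world has a successor (e.g. w0 R w0).
Transitive: no — w0 R w2 and w2 R w1, but not w0 R w1.
Only transitive fails.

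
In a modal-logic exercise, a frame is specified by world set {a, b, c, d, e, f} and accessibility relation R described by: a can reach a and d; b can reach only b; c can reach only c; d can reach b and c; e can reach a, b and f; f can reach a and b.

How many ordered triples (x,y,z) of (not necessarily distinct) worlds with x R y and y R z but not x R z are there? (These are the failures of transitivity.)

4

Enumerating: (a,d,b), (a,d,c), (e,a,d), (f,a,d).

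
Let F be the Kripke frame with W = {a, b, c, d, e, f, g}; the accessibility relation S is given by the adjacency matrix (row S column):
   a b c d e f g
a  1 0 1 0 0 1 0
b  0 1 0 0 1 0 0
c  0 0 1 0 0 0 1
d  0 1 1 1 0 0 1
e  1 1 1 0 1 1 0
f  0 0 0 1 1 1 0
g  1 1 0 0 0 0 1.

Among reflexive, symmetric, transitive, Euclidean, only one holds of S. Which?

Reflexive: yes — every world is S-related to itself.
Symmetric: no — a S c but not c S a.
Transitive: no — a S c and c S g, but not a S g.
Euclidean: no — a S c and a S f, but not c S f.
Only reflexive holds.

reflexive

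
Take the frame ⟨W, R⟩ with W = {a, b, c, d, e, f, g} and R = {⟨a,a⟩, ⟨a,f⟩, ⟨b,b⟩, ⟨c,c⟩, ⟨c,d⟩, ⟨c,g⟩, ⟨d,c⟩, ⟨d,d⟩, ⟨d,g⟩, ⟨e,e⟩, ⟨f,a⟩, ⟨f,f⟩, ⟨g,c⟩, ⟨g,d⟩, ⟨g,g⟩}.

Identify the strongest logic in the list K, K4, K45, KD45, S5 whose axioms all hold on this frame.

Transitive (axiom 4): yes — every two-step R-path is closed by a direct edge.
Euclidean (axiom 5): yes — any two successors of a common world are R-related.
Serial (axiom D): yes — every world has a successor (e.g. a R a).
Reflexive (axiom T): yes — every world is R-related to itself.
So F validates K, K4, K45, KD45, S5. The strongest is S5.

S5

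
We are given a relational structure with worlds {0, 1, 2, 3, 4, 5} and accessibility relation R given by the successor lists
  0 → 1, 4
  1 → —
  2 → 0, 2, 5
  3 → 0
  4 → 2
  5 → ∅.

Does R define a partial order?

No

Reflexive: no — 0 is not related to itself.
Transitive: no — 0 R 4 and 4 R 2, but not 0 R 2.
Antisymmetric: yes — no distinct pair is related both ways.
So R is not a partial order.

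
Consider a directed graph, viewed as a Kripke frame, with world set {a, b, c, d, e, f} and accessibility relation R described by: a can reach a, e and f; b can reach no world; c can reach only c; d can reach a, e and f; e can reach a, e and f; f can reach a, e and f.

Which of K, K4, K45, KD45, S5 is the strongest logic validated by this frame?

K45

Transitive (axiom 4): yes — every two-step R-path is closed by a direct edge.
Euclidean (axiom 5): yes — any two successors of a common world are R-related.
Serial (axiom D): no — b has no R-successor.
Reflexive (axiom T): no — b is not related to itself.
So F validates K, K4, K45; KD45 would additionally require R to be serial. The strongest is K45.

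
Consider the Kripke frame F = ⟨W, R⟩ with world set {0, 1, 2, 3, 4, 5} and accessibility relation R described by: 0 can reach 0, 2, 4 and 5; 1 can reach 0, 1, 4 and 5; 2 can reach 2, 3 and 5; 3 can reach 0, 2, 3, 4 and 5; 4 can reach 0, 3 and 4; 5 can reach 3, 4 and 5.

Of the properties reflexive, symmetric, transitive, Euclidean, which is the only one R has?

reflexive

Reflexive: yes — every world is R-related to itself.
Symmetric: no — 0 R 2 but not 2 R 0.
Transitive: no — 0 R 2 and 2 R 3, but not 0 R 3.
Euclidean: no — 0 R 2 and 0 R 4, but not 2 R 4.
Only reflexive holds.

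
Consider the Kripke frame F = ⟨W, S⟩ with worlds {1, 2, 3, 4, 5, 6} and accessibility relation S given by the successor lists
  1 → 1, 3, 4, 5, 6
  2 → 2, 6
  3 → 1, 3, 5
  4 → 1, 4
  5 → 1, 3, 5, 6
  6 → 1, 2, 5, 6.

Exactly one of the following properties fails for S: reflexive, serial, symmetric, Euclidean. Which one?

Euclidean

Reflexive: yes — every world is S-related to itself.
Serial: yes — every world has a successor (e.g. 1 S 1).
Symmetric: yes — every pair in S has its reverse in S.
Euclidean: no — 1 S 3 and 1 S 4, but not 3 S 4.
Only Euclidean fails.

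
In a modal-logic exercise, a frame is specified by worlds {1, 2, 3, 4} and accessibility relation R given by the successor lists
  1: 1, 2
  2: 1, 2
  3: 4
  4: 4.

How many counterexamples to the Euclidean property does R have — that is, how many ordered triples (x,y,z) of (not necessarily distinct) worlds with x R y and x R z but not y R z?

0

R is Euclidean; there are no such tuples.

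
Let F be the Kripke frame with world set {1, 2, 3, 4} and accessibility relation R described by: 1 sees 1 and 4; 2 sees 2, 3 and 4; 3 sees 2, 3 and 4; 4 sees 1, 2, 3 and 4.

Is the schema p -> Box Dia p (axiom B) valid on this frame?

Axiom B corresponds to the accessibility relation being symmetric.
Symmetric: yes — every pair in R has its reverse in R.

Yes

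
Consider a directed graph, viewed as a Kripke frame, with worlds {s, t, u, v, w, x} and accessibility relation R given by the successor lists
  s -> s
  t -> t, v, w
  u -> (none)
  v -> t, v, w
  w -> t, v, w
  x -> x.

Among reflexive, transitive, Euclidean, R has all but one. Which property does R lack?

reflexive

Reflexive: no — u is not related to itself.
Transitive: yes — every two-step R-path is closed by a direct edge.
Euclidean: yes — any two successors of a common world are R-related.
Only reflexive fails.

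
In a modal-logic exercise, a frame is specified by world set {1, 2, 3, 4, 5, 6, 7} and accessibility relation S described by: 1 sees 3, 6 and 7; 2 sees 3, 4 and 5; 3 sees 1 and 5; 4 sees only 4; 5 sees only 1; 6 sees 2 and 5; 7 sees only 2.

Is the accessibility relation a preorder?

No

Reflexive: no — 1 is not related to itself.
Transitive: no — 1 S 3 and 3 S 5, but not 1 S 5.
So S is not a preorder.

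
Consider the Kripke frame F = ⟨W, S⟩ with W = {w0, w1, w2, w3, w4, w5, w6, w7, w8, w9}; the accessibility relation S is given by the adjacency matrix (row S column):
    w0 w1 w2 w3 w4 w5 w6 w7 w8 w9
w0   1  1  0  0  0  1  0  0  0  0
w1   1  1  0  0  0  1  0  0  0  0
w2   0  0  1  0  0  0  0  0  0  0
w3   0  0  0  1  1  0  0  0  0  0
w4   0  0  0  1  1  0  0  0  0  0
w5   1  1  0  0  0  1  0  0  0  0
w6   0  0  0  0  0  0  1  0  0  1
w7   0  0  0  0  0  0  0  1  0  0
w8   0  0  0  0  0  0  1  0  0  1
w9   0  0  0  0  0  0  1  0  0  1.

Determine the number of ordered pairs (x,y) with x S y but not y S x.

2

Enumerating: (w8,w6), (w8,w9).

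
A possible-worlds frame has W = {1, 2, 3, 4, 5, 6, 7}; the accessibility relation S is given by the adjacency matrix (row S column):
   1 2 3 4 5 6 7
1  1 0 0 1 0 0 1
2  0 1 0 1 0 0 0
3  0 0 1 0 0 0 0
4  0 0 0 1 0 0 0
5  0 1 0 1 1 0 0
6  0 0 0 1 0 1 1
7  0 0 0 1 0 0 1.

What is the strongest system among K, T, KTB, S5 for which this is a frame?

T

Reflexive (axiom T): yes — every world is S-related to itself.
Symmetric (axiom B): no — 1 S 4 but not 4 S 1.
Euclidean (axiom 5): no — 1 S 4 and 1 S 7, but not 4 S 7.
So F validates K, T; KTB would additionally require S to be symmetric. The strongest is T.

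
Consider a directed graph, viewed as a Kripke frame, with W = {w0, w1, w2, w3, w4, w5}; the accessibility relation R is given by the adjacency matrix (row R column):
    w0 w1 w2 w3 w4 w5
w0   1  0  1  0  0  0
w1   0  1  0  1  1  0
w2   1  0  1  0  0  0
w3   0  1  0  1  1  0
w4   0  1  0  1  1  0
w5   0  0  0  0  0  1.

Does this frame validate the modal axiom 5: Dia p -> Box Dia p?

Yes

Axiom 5 corresponds to the accessibility relation being Euclidean.
Euclidean: yes — any two successors of a common world are R-related.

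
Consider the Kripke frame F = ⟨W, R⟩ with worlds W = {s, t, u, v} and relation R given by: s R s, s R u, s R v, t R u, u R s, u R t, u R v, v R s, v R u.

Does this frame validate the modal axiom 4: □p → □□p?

The schema 4 characterises exactly the transitive frames.
Transitive: no — s R u and u R t, but not s R t.

No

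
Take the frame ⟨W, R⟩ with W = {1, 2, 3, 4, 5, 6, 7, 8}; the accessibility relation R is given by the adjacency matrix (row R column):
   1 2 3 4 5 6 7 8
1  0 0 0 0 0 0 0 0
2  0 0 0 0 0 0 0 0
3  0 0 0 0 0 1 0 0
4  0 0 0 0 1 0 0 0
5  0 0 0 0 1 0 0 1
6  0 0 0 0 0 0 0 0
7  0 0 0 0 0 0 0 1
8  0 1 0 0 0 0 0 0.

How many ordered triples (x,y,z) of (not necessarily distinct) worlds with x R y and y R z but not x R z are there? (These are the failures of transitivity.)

Enumerating: (4,5,8), (5,8,2), (7,8,2).

3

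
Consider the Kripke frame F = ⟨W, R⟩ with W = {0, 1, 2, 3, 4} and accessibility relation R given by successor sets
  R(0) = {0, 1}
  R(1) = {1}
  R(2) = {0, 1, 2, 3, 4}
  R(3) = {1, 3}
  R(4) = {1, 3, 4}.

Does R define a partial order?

Reflexive: yes — every world is R-related to itself.
Transitive: yes — every two-step R-path is closed by a direct edge.
Antisymmetric: yes — no distinct pair is related both ways.
So R is a partial order.

Yes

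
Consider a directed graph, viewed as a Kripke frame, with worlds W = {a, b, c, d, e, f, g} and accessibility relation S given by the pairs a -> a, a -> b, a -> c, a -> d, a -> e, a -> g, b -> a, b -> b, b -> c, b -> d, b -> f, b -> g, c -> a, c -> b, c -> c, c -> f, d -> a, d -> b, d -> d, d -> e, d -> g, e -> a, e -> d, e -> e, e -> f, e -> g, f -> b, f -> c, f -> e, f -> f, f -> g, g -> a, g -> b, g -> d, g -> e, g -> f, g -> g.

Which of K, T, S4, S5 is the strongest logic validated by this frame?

Reflexive (axiom T): yes — every world is S-related to itself.
Transitive (axiom 4): no — a S b and b S f, but not a S f.
Euclidean (axiom 5): no — a S b and a S e, but not b S e.
So F validates K, T; S4 would additionally require S to be transitive. The strongest is T.

T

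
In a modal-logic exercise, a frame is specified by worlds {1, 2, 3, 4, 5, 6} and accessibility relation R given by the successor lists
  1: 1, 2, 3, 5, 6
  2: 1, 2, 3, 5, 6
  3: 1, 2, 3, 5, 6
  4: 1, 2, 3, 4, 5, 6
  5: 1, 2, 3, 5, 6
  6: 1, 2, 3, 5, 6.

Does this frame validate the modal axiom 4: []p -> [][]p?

Yes

Axiom 4 corresponds to the accessibility relation being transitive.
Transitive: yes — every two-step R-path is closed by a direct edge.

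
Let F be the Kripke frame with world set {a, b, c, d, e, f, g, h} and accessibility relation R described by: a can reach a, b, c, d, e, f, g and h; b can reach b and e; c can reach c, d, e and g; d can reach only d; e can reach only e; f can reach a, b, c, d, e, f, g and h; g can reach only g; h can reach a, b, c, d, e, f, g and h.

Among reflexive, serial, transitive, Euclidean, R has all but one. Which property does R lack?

Reflexive: yes — every world is R-related to itself.
Serial: yes — every world has a successor (e.g. a R a).
Transitive: yes — every two-step R-path is closed by a direct edge.
Euclidean: no — a R b and a R c, but not b R c.
Only Euclidean fails.

Euclidean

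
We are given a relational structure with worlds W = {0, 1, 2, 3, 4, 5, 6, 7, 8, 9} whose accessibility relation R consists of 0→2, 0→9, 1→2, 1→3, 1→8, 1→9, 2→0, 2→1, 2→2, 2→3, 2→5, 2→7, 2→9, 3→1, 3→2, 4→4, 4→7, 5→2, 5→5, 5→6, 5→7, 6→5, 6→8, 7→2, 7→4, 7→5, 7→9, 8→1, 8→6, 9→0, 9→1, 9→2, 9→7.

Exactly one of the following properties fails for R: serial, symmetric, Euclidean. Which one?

Euclidean

Serial: yes — every world has a successor (e.g. 0 R 2).
Symmetric: yes — every pair in R has its reverse in R.
Euclidean: no — 1 R 2 and 1 R 8, but not 2 R 8.
Only Euclidean fails.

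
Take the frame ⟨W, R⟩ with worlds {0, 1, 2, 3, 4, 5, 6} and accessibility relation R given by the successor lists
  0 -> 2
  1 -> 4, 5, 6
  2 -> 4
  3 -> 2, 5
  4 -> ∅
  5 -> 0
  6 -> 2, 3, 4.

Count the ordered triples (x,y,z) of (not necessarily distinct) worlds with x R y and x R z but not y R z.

Enumerating: (0,2,2), (1,4,4), (1,4,5), (1,4,6), (1,5,4), (1,5,5), (1,5,6), (1,6,5), (1,6,6), (2,4,4), (3,2,2), (3,2,5), … and 10 more.
Total: 22.

22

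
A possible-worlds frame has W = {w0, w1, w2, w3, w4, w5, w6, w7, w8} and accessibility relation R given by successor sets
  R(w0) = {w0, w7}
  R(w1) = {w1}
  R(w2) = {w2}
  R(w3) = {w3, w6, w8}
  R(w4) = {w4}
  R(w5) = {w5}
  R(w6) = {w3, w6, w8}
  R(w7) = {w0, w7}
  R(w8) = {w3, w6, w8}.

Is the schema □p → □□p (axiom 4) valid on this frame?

Axiom 4 corresponds to the accessibility relation being transitive.
Transitive: yes — every two-step R-path is closed by a direct edge.

Yes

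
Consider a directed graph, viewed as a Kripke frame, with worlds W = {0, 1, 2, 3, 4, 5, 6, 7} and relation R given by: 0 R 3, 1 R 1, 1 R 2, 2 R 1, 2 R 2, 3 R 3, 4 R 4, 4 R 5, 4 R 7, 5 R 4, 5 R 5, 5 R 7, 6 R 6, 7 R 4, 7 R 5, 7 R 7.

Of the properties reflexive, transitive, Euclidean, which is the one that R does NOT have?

Reflexive: no — 0 is not related to itself.
Transitive: yes — every two-step R-path is closed by a direct edge.
Euclidean: yes — any two successors of a common world are R-related.
Only reflexive fails.

reflexive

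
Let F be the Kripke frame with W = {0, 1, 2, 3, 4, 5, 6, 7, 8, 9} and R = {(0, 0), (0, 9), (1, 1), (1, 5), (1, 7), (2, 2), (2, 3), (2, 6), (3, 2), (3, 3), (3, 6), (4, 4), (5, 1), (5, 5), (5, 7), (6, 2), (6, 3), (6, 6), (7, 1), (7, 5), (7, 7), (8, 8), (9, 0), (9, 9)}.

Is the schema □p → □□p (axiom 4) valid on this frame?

Yes

Axiom 4 corresponds to the accessibility relation being transitive.
Transitive: yes — every two-step R-path is closed by a direct edge.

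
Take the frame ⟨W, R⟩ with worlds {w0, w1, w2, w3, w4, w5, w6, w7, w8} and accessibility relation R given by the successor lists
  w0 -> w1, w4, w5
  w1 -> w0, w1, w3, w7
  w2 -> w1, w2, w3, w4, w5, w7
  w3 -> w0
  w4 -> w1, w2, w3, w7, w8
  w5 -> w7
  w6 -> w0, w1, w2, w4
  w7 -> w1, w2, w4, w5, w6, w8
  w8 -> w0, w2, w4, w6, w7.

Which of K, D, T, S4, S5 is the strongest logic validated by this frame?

D

Serial (axiom D): yes — every world has a successor (e.g. w0 R w1).
Reflexive (axiom T): no — w0 is not related to itself.
Transitive (axiom 4): no — w0 R w1 and w1 R w3, but not w0 R w3.
Euclidean (axiom 5): no — w0 R w1 and w0 R w4, but not w1 R w4.
So F validates K, D; T would additionally require R to be reflexive. The strongest is D.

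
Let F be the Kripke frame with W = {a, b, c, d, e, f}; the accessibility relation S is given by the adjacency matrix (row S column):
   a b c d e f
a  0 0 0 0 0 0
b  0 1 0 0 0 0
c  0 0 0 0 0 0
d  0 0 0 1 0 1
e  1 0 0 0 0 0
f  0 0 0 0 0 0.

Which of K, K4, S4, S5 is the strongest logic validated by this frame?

Transitive (axiom 4): yes — every two-step S-path is closed by a direct edge.
Reflexive (axiom T): no — a is not related to itself.
Euclidean (axiom 5): no — d S f and d S d, but not f S d.
So F validates K, K4; S4 would additionally require S to be reflexive. The strongest is K4.

K4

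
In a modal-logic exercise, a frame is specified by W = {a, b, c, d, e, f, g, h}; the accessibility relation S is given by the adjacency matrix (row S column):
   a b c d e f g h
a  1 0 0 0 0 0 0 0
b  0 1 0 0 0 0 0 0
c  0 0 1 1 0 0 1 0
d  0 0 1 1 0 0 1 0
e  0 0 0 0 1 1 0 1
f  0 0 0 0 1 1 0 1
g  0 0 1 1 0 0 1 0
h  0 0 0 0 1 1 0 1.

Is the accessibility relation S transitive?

Yes

Transitive: yes — every two-step S-path is closed by a direct edge.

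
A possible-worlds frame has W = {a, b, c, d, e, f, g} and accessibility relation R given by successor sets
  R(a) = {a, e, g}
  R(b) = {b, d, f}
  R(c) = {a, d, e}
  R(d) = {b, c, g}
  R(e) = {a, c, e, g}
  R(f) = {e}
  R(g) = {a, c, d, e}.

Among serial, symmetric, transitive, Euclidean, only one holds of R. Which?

Serial: yes — every world has a successor (e.g. a R a).
Symmetric: no — b R f but not f R b.
Transitive: no — a R e and e R c, but not a R c.
Euclidean: no — b R d and b R f, but not d R f.
Only serial holds.

serial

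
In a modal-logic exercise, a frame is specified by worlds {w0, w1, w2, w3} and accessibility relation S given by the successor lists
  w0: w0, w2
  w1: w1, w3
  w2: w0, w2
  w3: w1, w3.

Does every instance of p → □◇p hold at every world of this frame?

Yes

The schema B characterises exactly the symmetric frames.
Symmetric: yes — every pair in S has its reverse in S.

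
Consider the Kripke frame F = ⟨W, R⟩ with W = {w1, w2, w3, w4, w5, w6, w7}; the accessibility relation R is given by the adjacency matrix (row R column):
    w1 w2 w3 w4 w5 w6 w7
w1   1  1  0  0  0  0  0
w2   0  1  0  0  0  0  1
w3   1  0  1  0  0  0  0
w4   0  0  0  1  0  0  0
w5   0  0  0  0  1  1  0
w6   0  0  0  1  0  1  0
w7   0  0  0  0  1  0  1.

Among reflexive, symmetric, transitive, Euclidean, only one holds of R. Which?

Reflexive: yes — every world is R-related to itself.
Symmetric: no — w1 R w2 but not w2 R w1.
Transitive: no — w1 R w2 and w2 R w7, but not w1 R w7.
Euclidean: no — w1 R w2 and w1 R w1, but not w2 R w1.
Only reflexive holds.

reflexive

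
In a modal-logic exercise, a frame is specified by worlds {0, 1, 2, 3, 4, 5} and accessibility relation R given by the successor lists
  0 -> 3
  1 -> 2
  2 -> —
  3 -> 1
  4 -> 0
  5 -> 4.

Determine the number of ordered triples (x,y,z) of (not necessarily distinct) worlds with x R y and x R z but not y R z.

5

Enumerating: (0,3,3), (1,2,2), (3,1,1), (4,0,0), (5,4,4).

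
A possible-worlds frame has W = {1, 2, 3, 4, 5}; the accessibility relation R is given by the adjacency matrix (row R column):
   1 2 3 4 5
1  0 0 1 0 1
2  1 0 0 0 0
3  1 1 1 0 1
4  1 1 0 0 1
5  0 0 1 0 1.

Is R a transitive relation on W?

No

Transitive: no — 1 R 3 and 3 R 2, but not 1 R 2.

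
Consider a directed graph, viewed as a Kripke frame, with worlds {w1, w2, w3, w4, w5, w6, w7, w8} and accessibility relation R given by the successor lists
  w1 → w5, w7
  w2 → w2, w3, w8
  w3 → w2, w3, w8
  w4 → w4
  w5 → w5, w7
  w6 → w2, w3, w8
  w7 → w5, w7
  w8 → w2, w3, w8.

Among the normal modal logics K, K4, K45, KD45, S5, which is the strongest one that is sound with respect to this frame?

KD45

Transitive (axiom 4): yes — every two-step R-path is closed by a direct edge.
Euclidean (axiom 5): yes — any two successors of a common world are R-related.
Serial (axiom D): yes — every world has a successor (e.g. w1 R w5).
Reflexive (axiom T): no — w1 is not related to itself.
So F validates K, K4, K45, KD45; S5 would additionally require R to be reflexive. The strongest is KD45.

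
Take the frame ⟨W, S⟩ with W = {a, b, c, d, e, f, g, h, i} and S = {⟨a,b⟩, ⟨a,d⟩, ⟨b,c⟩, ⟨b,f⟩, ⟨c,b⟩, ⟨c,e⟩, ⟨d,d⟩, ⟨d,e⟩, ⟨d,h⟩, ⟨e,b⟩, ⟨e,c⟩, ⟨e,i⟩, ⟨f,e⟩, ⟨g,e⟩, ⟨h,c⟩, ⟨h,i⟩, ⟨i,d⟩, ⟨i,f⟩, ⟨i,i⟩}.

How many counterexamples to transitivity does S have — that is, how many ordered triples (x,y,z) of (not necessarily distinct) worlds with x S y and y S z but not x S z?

Enumerating: (a,b,c), (a,b,f), (a,d,e), (a,d,h), (b,c,b), (b,c,e), (b,f,e), (c,b,c), (c,b,f), (c,e,c), (c,e,i), (d,e,b), … and 21 more.
Total: 33.

33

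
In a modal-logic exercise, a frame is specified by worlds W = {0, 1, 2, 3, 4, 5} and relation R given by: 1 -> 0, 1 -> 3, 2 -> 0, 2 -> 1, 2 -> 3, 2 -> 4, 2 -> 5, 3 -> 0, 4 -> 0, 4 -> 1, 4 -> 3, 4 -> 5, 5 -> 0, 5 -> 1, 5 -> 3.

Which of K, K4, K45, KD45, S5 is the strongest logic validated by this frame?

Transitive (axiom 4): yes — every two-step R-path is closed by a direct edge.
Euclidean (axiom 5): no — 1 R 0 and 1 R 3, but not 0 R 3.
Serial (axiom D): no — 0 has no R-successor.
Reflexive (axiom T): no — 0 is not related to itself.
So F validates K, K4; K45 would additionally require R to be Euclidean. The strongest is K4.

K4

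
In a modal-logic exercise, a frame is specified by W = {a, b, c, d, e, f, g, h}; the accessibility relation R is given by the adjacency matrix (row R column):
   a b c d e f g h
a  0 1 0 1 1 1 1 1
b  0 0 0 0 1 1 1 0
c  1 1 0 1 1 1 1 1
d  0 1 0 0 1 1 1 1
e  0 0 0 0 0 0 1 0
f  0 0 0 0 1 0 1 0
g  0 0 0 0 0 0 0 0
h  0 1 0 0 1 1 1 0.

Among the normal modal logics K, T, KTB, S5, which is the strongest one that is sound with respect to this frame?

K

Reflexive (axiom T): no — a is not related to itself.
Symmetric (axiom B): no — a R b but not b R a.
Euclidean (axiom 5): no — a R b and a R d, but not b R d.
So F validates K; T would additionally require R to be reflexive. The strongest is K.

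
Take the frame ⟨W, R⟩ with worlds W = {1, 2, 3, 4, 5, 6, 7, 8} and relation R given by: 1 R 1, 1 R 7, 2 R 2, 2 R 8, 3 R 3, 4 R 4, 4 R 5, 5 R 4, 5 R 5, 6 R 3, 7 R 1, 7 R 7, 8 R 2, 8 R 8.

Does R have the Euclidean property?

Euclidean: yes — any two successors of a common world are R-related.

Yes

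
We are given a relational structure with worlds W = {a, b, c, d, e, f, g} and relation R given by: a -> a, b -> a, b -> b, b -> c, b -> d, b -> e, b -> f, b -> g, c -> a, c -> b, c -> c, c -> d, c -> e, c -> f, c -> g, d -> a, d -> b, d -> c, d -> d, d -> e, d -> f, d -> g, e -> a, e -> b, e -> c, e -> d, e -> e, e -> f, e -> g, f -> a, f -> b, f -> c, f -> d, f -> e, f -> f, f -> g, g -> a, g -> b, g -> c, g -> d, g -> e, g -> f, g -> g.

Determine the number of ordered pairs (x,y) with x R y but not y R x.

6

Enumerating: (b,a), (c,a), (d,a), (e,a), (f,a), (g,a).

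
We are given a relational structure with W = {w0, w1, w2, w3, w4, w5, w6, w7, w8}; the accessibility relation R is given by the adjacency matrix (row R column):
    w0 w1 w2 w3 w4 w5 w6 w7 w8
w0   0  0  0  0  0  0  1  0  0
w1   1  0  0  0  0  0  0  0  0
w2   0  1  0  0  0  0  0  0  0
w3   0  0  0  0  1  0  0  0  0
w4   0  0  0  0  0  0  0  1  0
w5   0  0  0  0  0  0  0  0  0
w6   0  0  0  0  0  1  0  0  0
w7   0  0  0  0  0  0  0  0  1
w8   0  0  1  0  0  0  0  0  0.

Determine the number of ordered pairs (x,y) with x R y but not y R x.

Enumerating: (w0,w6), (w1,w0), (w2,w1), (w3,w4), (w4,w7), (w6,w5), (w7,w8), (w8,w2).

8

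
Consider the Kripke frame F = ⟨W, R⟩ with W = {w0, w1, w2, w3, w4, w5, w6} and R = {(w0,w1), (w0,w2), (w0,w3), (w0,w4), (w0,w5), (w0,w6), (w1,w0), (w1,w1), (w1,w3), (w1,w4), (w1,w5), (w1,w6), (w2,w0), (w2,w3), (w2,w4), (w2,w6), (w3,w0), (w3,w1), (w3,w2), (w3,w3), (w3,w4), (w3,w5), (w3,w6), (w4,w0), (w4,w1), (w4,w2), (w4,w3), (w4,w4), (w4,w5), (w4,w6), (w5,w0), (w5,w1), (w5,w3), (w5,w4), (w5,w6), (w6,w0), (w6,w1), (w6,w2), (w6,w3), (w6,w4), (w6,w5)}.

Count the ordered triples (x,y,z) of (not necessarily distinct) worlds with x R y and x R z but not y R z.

37

Enumerating: (w0,w1,w2), (w0,w2,w1), (w0,w2,w2), (w0,w2,w5), (w0,w5,w2), (w0,w5,w5), (w0,w6,w6), (w1,w0,w0), (w1,w5,w5), (w1,w6,w6), (w2,w0,w0), (w2,w6,w6), … and 25 more.
Total: 37.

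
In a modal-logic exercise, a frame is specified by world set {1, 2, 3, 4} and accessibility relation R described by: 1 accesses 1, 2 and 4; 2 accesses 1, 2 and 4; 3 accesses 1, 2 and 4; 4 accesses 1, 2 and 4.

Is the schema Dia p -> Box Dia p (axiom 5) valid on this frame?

By correspondence theory, 5 is valid on a frame iff R is Euclidean.
Euclidean: yes — any two successors of a common world are R-related.

Yes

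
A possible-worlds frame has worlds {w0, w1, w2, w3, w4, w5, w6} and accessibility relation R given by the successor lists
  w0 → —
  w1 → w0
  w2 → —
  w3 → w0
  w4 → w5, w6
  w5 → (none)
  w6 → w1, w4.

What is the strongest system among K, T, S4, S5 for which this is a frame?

Reflexive (axiom T): no — w0 is not related to itself.
Transitive (axiom 4): no — w4 R w6 and w6 R w1, but not w4 R w1.
Euclidean (axiom 5): no — w4 R w5 and w4 R w6, but not w5 R w6.
So F validates K; T would additionally require R to be reflexive. The strongest is K.

K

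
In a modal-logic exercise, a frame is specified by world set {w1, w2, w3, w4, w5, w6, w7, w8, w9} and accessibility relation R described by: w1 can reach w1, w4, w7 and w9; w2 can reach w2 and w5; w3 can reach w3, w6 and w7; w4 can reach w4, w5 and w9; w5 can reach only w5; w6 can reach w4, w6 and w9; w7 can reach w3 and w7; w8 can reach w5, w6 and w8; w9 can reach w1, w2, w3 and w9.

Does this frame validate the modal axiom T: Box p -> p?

Yes

The schema T characterises exactly the reflexive frames.
Reflexive: yes — every world is R-related to itself.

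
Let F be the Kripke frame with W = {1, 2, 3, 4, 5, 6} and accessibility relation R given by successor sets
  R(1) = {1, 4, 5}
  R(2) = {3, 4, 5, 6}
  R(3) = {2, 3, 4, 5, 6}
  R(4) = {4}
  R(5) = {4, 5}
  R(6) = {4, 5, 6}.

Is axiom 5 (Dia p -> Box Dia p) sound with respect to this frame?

No

By correspondence theory, 5 is valid on a frame iff R is Euclidean.
Euclidean: no — 1 R 4 and 1 R 5, but not 4 R 5.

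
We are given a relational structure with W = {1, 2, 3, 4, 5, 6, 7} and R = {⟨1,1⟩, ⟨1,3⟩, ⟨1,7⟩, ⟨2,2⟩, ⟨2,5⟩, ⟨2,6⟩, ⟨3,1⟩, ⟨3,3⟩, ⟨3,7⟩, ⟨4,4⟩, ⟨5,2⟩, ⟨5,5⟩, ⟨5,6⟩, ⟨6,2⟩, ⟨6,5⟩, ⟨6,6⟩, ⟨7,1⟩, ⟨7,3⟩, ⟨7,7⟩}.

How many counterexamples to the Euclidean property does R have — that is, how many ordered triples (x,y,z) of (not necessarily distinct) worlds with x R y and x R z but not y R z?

0

R is Euclidean; there are no such tuples.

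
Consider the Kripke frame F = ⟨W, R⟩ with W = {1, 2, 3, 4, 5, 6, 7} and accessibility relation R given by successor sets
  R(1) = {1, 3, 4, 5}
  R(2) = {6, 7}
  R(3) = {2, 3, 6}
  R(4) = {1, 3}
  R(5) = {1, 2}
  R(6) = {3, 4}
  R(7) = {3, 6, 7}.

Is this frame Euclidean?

Euclidean: no — 1 R 3 and 1 R 4, but not 3 R 4.

No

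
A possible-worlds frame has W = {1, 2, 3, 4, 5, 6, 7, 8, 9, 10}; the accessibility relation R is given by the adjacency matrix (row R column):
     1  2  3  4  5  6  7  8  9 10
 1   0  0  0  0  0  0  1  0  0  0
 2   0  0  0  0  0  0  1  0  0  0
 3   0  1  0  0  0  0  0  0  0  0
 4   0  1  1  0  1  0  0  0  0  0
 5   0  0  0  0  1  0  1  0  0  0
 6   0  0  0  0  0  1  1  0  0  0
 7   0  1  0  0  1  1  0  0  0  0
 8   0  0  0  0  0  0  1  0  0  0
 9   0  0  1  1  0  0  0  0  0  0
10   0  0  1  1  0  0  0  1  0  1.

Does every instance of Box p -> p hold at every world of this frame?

By correspondence theory, T is valid on a frame iff R is reflexive.
Reflexive: no — 1 is not related to itself.

No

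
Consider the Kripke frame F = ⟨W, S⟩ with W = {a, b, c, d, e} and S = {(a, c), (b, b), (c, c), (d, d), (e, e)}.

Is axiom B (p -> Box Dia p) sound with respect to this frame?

By correspondence theory, B is valid on a frame iff S is symmetric.
Symmetric: no — a S c but not c S a.

No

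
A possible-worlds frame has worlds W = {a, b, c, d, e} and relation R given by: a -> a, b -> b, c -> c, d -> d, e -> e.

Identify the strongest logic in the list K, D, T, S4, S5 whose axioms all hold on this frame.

S5

Serial (axiom D): yes — every world has a successor (e.g. a R a).
Reflexive (axiom T): yes — every world is R-related to itself.
Transitive (axiom 4): yes — every two-step R-path is closed by a direct edge.
Euclidean (axiom 5): yes — any two successors of a common world are R-related.
So F validates K, D, T, S4, S5. The strongest is S5.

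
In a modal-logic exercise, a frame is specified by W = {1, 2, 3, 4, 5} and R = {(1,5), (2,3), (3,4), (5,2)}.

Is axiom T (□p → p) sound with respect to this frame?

No

Axiom T corresponds to the accessibility relation being reflexive.
Reflexive: no — 1 is not related to itself.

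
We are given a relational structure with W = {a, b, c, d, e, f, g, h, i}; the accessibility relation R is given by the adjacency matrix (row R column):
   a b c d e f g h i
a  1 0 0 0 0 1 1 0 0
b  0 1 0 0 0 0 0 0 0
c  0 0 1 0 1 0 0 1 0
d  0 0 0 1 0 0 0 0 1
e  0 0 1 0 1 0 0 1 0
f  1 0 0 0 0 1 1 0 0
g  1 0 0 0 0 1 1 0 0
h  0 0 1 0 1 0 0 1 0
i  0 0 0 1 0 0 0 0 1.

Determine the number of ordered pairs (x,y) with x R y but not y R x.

0

R is symmetric; there are no such tuples.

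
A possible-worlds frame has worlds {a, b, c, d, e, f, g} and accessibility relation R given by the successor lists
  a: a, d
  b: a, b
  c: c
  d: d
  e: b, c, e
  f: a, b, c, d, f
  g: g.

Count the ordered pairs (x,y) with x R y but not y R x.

8

Enumerating: (a,d), (b,a), (e,b), (e,c), (f,a), (f,b), (f,c), (f,d).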